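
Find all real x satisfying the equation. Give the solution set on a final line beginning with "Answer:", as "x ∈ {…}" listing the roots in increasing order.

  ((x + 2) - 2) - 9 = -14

Step 1. [((x + 2) - 2) - 9 = -14] -9 is outermost — add 9 both sides. So sub: (x + 2) - 2 = -5.
Step 2. [(x + 2) - 2 = -5] 2 comes off first (add 2). So sub: x + 2 = -3.
Step 3. [x + 2 = -3] 2 comes off first (subtract 2). So sub: x = -5.

Answer: x ∈ {-5}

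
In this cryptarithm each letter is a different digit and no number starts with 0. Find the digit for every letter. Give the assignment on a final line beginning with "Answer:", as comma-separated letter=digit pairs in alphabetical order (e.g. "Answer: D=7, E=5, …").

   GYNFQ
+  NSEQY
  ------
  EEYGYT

Step 1. [col 1: Q + Y ≡ T (mod 10)] several values work for T in column 1 (Q + Y ≡ T (mod 10), carry-in 0); try T=2 ⇒ T=2.
Step 2. [col 1: Q + Y ≡ T (mod 10)] no forcing yet in column 1 (carry-in 0); Q=4 is free and consistent — try it. So Q=4.
Step 3. [E] the sum has 6 digits but both addends have 5; that extra leading digit E is the final carry, namely 1. So E=1.
Step 4. [col 1: Q + Y ≡ T (mod 10)] in column 1 we have Q+Y≡T with carry-in 0; given Q=4, T=2 and digits 1,2,4 already taken and all letters distinct, that pins Y to 8 ⇒ Y=8.
Step 5. [col 2: F + Q ≡ Y (mod 10)] in column 2 we have F+Q≡Y with carry-in 1; given Q=4, Y=8 and digits 1,2,4,8 already taken and all letters distinct, that pins F to 3 ⇒ F=3.
Step 6. [col 3: N + E ≡ G (mod 10)] several values work for N in column 3 (N + E ≡ G (mod 10), carry-in 0); try N=5. So N=5.
Step 7. [col 3: N + E ≡ G (mod 10)] from column 3 (N=5, E=1, carry-in 0, digits 1,2,3,4,5,8 already taken and all letters distinct): G must equal 6. So G=6.
Step 8. [col 4: Y + S ≡ Y (mod 10)] from column 4 (Y=8, carry-in 0, digits 1,2,3,4,5,6,8 already taken and all letters distinct): S must equal 0 ⇒ S=0.

Answer: E=1, F=3, G=6, N=5, Q=4, S=0, T=2, Y=8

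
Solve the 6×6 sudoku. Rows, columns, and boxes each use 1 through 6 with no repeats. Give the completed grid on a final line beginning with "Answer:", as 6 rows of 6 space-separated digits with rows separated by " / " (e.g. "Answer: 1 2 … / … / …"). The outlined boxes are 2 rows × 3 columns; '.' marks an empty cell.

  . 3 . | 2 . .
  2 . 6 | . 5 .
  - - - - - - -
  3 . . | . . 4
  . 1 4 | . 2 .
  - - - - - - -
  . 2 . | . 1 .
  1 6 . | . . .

Step 1. [r6c5∈{3,4}] in col 5, 3 fits only at r6c5. So r6c5=3.
Step 2. [r6c3∈{5}] r6c3 has the single candidate 5 ⇒ r6c3=5.
Step 3. [r3c5∈{6}] r3c5 is down to just 6, so r3c5=6.
Step 4. [r5c4∈{4,5,6}] 6 has one home in col 4: r5c4 ⇒ r5c4=6.
Step 5. [r3c2∈{5}] only 5 remains possible at r3c2. So r3c2=5.
Step 6. [r2c2∈{4}] only 4 remains possible at r2c2 ⇒ r2c2=4.
Step 7. [r4c4∈{3,5}] r4c4 is the only open cell in col 4 admitting 5. So r4c4=5.
Step 8. [r2c4∈{1,3}] col 4 places 3 nowhere but r2c4. So r2c4=3.
Step 9. [r1c6∈{1,6}] row 1 places 6 nowhere but r1c6 ⇒ r1c6=6.
Step 10. [r2c6∈{1}] r2c6's peers cover all but 1. So r2c6=1.
Step 11. [r5c1∈{4}] nothing but 4 survives at r5c1 ⇒ r5c1=4.
Step 12. [r6c6∈{2}] nothing but 2 survives at r6c6. So r6c6=2.
Step 13. [r1c5∈{4}] r1c5 is down to just 4. So r1c5=4.
Step 14. [r5c3∈{3}] only 3 remains possible at r5c3 ⇒ r5c3=3.
Step 15. [r4c6∈{3}] only 3 remains possible at r4c6. So r4c6=3.
Step 16. [r3c4∈{1}] r3c4 has the single candidate 1, so r3c4=1.
Step 17. [r1c1∈{5}] nothing but 5 survives at r1c1. So r1c1=5.
Step 18. [r1c3∈{1}] r1c3 has the single candidate 1, so r1c3=1.
Step 19. [r6c4∈{4}] r6c4 has the single candidate 4. So r6c4=4.
Step 20. [r4c1∈{6}] r4c1 is down to just 6, so r4c1=6.
Step 21. [r3c3∈{2}] r3c3 is down to just 2 ⇒ r3c3=2.
Step 22. [r5c6∈{5}] only 5 remains possible at r5c6. So r5c6=5.

Answer: 5 3 1 2 4 6 / 2 4 6 3 5 1 / 3 5 2 1 6 4 / 6 1 4 5 2 3 / 4 2 3 6 1 5 / 1 6 5 4 3 2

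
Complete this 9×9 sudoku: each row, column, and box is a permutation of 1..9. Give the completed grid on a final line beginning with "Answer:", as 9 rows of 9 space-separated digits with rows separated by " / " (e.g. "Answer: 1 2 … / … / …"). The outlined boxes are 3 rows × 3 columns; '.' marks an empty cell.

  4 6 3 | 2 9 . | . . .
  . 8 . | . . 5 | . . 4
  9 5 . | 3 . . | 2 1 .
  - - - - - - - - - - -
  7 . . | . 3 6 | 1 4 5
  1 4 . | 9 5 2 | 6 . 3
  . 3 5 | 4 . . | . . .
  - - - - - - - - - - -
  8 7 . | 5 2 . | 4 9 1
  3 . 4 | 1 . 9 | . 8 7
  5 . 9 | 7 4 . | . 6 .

Step 1. [r9c6∈{3,8}] across row 9, 8 lands solely at r9c6. So r9c6=8.
Step 2. [r3c5∈{6,7,8}] box 2 places 8 nowhere but r3c5 ⇒ r3c5=8.
Step 3. [r5c8∈{7}] r5c8 has the single candidate 7, so r5c8=7.
Step 4. [r2c7∈{3,7,9}] r2c7 is the only open cell in row 2 admitting 9, so r2c7=9.
Step 5. [r1c6∈{1,7}] row 1 places 1 nowhere but r1c6, so r1c6=1.
Step 6. [r6c8∈{2}] r6c8 is down to just 2 ⇒ r6c8=2.
Step 7. [r6c7∈{8}] r6c7's peers cover all but 8 ⇒ r6c7=8.
Step 8. [r8c2∈{2}] nothing but 2 survives at r8c2. So r8c2=2.
Step 9. [r6c6∈{7}] r6c6 is down to just 7. So r6c6=7.
Step 10. [r2c5∈{6,7}] in col 5, 7 fits only at r2c5, so r2c5=7.
Step 11. [r4c3∈{2,8}] 2 has one home in row 4: r4c3 ⇒ r4c3=2.
Step 12. [r8c7∈{5}] r8c7's peers cover all but 5. So r8c7=5.
Step 13. [r1c7∈{7}] nothing but 7 survives at r1c7. So r1c7=7.
Step 14. [r4c4∈{8}] nothing but 8 survives at r4c4, so r4c4=8.
Step 15. [r8c5∈{6}] nothing but 6 survives at r8c5, so r8c5=6.
Step 16. [r2c3∈{1}] r2c3 has the single candidate 1. So r2c3=1.
Step 17. [r2c1∈{2}] r2c1's peers cover all but 2. So r2c1=2.
Step 18. [r2c4∈{6}] r2c4's peers cover all but 6. So r2c4=6.
Step 19. [r3c6∈{4}] r3c6 has the single candidate 4, so r3c6=4.
Step 20. [r2c8∈{3}] r2c8 is down to just 3, so r2c8=3.
Step 21. [r4c2∈{9}] r4c2 is down to just 9, so r4c2=9.
Step 22. [r6c1∈{6}] r6c1 is down to just 6 ⇒ r6c1=6.
Step 23. [r9c9∈{2}] r9c9 has the single candidate 2 ⇒ r9c9=2.
Step 24. [r7c3∈{6}] nothing but 6 survives at r7c3, so r7c3=6.
Step 25. [r9c2∈{1}] r9c2's peers cover all but 1 ⇒ r9c2=1.
Step 26. [r6c9∈{9}] r6c9 has the single candidate 9 ⇒ r6c9=9.
Step 27. [r1c8∈{5}] r1c8's peers cover all but 5. So r1c8=5.
Step 28. [r5c3∈{8}] nothing but 8 survives at r5c3. So r5c3=8.
Step 29. [r7c6∈{3}] r7c6 is down to just 3 ⇒ r7c6=3.
Step 30. [r9c7∈{3}] nothing but 3 survives at r9c7. So r9c7=3.
Step 31. [r6c5∈{1}] r6c5 is down to just 1. So r6c5=1.
Step 32. [r1c9∈{8}] r1c9 is down to just 8 ⇒ r1c9=8.
Step 33. [r3c3∈{7}] r3c3 has the single candidate 7, so r3c3=7.
Step 34. [r3c9∈{6}] nothing but 6 survives at r3c9. So r3c9=6.

Answer: 4 6 3 2 9 1 7 5 8 / 2 8 1 6 7 5 9 3 4 / 9 5 7 3 8 4 2 1 6 / 7 9 2 8 3 6 1 4 5 / 1 4 8 9 5 2 6 7 3 / 6 3 5 4 1 7 8 2 9 / 8 7 6 5 2 3 4 9 1 / 3 2 4 1 6 9 5 8 7 / 5 1 9 7 4 8 3 6 2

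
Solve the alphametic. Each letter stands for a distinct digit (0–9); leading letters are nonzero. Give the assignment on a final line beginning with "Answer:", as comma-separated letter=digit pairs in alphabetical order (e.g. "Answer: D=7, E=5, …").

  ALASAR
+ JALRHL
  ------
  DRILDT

Step 1. [col 1: R + L ≡ T (mod 10)] no forcing yet in column 1 (carry-in 0); L=8 is free and consistent — try it, so L=8.
Step 2. [col 1: R + L ≡ T (mod 10)] several values work for R in column 1 (R + L ≡ T (mod 10), carry-in 0); try R=1 ⇒ R=1.
Step 3. [col 1: R + L ≡ T (mod 10)] column 1: given R=1, L=8, carry-in 0, and digits 1,8 already taken and all letters distinct, R+L≡T (mod 10) forces T=9, so T=9.
Step 4. [col 2: A + H ≡ D (mod 10)] several values work for D in column 2 (A + H ≡ D (mod 10), carry-in 0); try D=6. So D=6.
Step 5. [col 2: A + H ≡ D (mod 10)] no forcing yet in column 2 (carry-in 0); H=4 is free and consistent — try it ⇒ H=4.
Step 6. [col 2: A + H ≡ D (mod 10)] column 2: given H=4, D=6, carry-in 0, and digits 1,4,6,8,9 already taken and all letters distinct, A+H≡D (mod 10) forces A=2, so A=2.
Step 7. [col 3: S + R ≡ L (mod 10)] column 3 reads S+R+carry(0)=L with R=1, L=8; with digits 1,2,4,6,8,9 already taken and all letters distinct, the only value for S is 7 ⇒ S=7.
Step 8. [col 4: A + L ≡ I (mod 10)] column 4 reads A+L+carry(0)=I with A=2, L=8; with digits 1,2,4,6,7,8,9 already taken and all letters distinct, the only value for I is 0 ⇒ I=0.
Step 9. [col 6: A + J ≡ D (mod 10)] column 6 reads A+J+carry(1)=D with A=2, D=6; with digits 0,1,2,4,6,7,8,9 already taken and all letters distinct, the only value for J is 3. So J=3.

Answer: A=2, D=6, H=4, I=0, J=3, L=8, R=1, S=7, T=9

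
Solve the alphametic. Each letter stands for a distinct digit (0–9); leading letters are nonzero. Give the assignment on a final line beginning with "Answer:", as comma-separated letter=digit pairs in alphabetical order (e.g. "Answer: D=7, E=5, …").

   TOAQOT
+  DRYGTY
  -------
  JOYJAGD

Step 1. [col 1: T + Y ≡ D (mod 10)] column 1 (T + Y ≡ D (mod 10), carry-in 0) doesn't pin Y yet; pick Y=4 and continue. So Y=4.
Step 2. [col 1: T + Y ≡ D (mod 10)] D=2 is one option consistent with column 1 (T + Y ≡ D (mod 10), carry-in 0) — take it ⇒ D=2.
Step 3. [J] adding two 6-digit numbers gives at most 6+1 digits, and here it does — J is that final carry and must be 1, so J=1.
Step 4. [col 1: T + Y ≡ D (mod 10)] from column 1 (Y=4, D=2, carry-in 0, digits 1,2,4 already taken and all letters distinct): T must equal 8. So T=8.
Step 5. [col 2: O + T ≡ G (mod 10)] no forcing yet in column 2 (carry-in 1); O=0 is free and consistent — try it. So O=0.
Step 6. [col 2: O + T ≡ G (mod 10)] column 2: given O=0, T=8, carry-in 1, and digits 0,1,2,4,8 already taken and all letters distinct, O+T≡G (mod 10) forces G=9. So G=9.
Step 7. [col 3: Q + G ≡ A (mod 10)] no forcing yet in column 3 (carry-in 0); A=6 is free and consistent — try it ⇒ A=6.
Step 8. [col 3: Q + G ≡ A (mod 10)] in column 3 we have Q+G≡A with carry-in 0; given G=9, A=6 and digits 0,1,2,4,6,8,9 already taken and all letters distinct, that pins Q to 7 ⇒ Q=7.
Step 9. [col 5: O + R ≡ Y (mod 10)] column 5 reads O+R+carry(1)=Y with O=0, Y=4; with digits 0,1,2,4,6,7,8,9 already taken and all letters distinct, the only value for R is 3. So R=3.

Answer: A=6, D=2, G=9, J=1, O=0, Q=7, R=3, T=8, Y=4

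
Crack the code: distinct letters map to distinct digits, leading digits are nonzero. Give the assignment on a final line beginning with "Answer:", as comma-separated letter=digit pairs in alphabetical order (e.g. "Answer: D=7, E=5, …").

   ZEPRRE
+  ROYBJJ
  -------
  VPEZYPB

Step 1. [col 1: E + J ≡ B (mod 10)] column 1 (E + J ≡ B (mod 10), carry-in 0) doesn't pin B yet; pick B=4 and continue ⇒ B=4.
Step 2. [col 1: E + J ≡ B (mod 10)] no forcing yet in column 1 (carry-in 0); J=5 is free and consistent — try it. So J=5.
Step 3. [col 1: E + J ≡ B (mod 10)] column 1 reads E+J+carry(0)=B with J=5, B=4; with digits 4,5 already taken and all letters distinct, the only value for E is 9. So E=9.
Step 4. [V] adding two 6-digit numbers gives at most 6+1 digits, and here it does — V is that final carry and must be 1, so V=1.
Step 5. [col 2: R + J ≡ P (mod 10)] no forcing yet in column 2 (carry-in 1); P=3 is free and consistent — try it, so P=3.
Step 6. [col 2: R + J ≡ P (mod 10)] column 2: given J=5, P=3, carry-in 1, and digits 1,3,4,5,9 already taken and all letters distinct, R+J≡P (mod 10) forces R=7. So R=7.
Step 7. [col 3: R + B ≡ Y (mod 10)] column 3: given R=7, B=4, carry-in 1, and digits 1,3,4,5,7,9 already taken and all letters distinct, R+B≡Y (mod 10) forces Y=2, so Y=2.
Step 8. [col 4: P + Y ≡ Z (mod 10)] column 4 reads P+Y+carry(1)=Z with P=3, Y=2; with digits 1,2,3,4,5,7,9 already taken and all letters distinct, the only value for Z is 6, so Z=6.
Step 9. [col 5: E + O ≡ E (mod 10)] column 5: given E=9, carry-in 0, and digits 1,2,3,4,5,6,7,9 already taken and all letters distinct, E+O≡E (mod 10) forces O=0, so O=0.

Answer: B=4, E=9, J=5, O=0, P=3, R=7, V=1, Y=2, Z=6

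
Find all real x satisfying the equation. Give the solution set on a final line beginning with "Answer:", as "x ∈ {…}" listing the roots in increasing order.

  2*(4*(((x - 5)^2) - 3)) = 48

Step 1. [2*(4*(((x - 5)^2) - 3)) = 48] 2·(inner) — divide through by 2. So div: 4*(((x - 5)^2) - 3) = 24.
Step 2. [4*(((x - 5)^2) - 3) = 24] 4·(inner) — divide through by 4, so div: ((x - 5)^2) - 3 = 6.
Step 3. [((x - 5)^2) - 3 = 6] 3 comes off first (add 3) ⇒ sub: (x - 5)^2 = 9.
Step 4. [(x - 5)^2 = 9] LHS squared, RHS 9 ≥ 0: apply √ (±). So sqrt: x - 5 = 3 or -3.
Step 5. [x - 5 = 3 or -3] add 5: x sits inside (… - 5) ⇒ sub: x = 8 or 2.

Answer: x ∈ {2, 8}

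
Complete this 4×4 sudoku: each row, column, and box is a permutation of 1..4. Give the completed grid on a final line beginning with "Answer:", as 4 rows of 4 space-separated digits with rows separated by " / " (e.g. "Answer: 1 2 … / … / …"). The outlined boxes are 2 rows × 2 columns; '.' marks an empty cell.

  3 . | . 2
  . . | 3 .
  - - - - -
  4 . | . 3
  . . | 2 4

Step 1. [r2c2∈{1,2,4}] 4 has one home in row 2: r2c2, so r2c2=4.
Step 2. [r1c2∈{1}] r1c2 has the single candidate 1, so r1c2=1.
Step 3. [r2c1∈{2}] nothing but 2 survives at r2c1, so r2c1=2.
Step 4. [r2c4∈{1}] r2c4's peers cover all but 1, so r2c4=1.
Step 5. [r1c3∈{4}] r1c3's peers cover all but 4. So r1c3=4.
Step 6. [r4c1∈{1}] only 1 remains possible at r4c1, so r4c1=1.
Step 7. [r3c3∈{1}] only 1 remains possible at r3c3 ⇒ r3c3=1.
Step 8. [r4c2∈{3}] r4c2's peers cover all but 3 ⇒ r4c2=3.
Step 9. [r3c2∈{2}] r3c2's peers cover all but 2, so r3c2=2.

Answer: 3 1 4 2 / 2 4 3 1 / 4 2 1 3 / 1 3 2 4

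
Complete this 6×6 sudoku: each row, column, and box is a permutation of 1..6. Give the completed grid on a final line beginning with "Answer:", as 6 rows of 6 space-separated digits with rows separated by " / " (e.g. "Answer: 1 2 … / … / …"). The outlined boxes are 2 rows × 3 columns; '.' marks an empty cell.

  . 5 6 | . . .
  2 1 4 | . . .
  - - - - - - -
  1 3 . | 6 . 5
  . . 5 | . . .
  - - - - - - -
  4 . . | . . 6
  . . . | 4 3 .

Step 1. [r5c2∈{2}] r5c2 is down to just 2, so r5c2=2.
Step 2. [r2c6∈{3}] r2c6's peers cover all but 3 ⇒ r2c6=3.
Step 3. [r3c5∈{2,4}] in row 3, 4 fits only at r3c5, so r3c5=4.
Step 4. [r6c6∈{1,2}] 2 has one home in row 6: r6c6. So r6c6=2.
Step 5. [r4c6∈{1}] r4c6 has the single candidate 1 ⇒ r4c6=1.
Step 6. [r2c4∈{5}] r2c4 is down to just 5. So r2c4=5.
Step 7. [r5c4∈{1}] nothing but 1 survives at r5c4, so r5c4=1.
Step 8. [r6c2∈{6}] only 6 remains possible at r6c2. So r6c2=6.
Step 9. [r1c4∈{2}] r1c4 is down to just 2. So r1c4=2.
Step 10. [r6c1∈{5}] r6c1 is down to just 5, so r6c1=5.
Step 11. [r1c1∈{3}] only 3 remains possible at r1c1 ⇒ r1c1=3.
Step 12. [r5c5∈{5}] r5c5 has the single candidate 5 ⇒ r5c5=5.
Step 13. [r6c3∈{1}] r6c3 has the single candidate 1. So r6c3=1.
Step 14. [r4c4∈{3}] only 3 remains possible at r4c4. So r4c4=3.
Step 15. [r1c5∈{1}] nothing but 1 survives at r1c5, so r1c5=1.
Step 16. [r4c5∈{2}] r4c5 has the single candidate 2 ⇒ r4c5=2.
Step 17. [r5c3∈{3}] r5c3's peers cover all but 3. So r5c3=3.
Step 18. [r4c1∈{6}] r4c1 is down to just 6. So r4c1=6.
Step 19. [r3c3∈{2}] only 2 remains possible at r3c3. So r3c3=2.
Step 20. [r4c2∈{4}] only 4 remains possible at r4c2 ⇒ r4c2=4.
Step 21. [r1c6∈{4}] only 4 remains possible at r1c6. So r1c6=4.
Step 22. [r2c5∈{6}] r2c5's peers cover all but 6. So r2c5=6.

Answer: 3 5 6 2 1 4 / 2 1 4 5 6 3 / 1 3 2 6 4 5 / 6 4 5 3 2 1 / 4 2 3 1 5 6 / 5 6 1 4 3 2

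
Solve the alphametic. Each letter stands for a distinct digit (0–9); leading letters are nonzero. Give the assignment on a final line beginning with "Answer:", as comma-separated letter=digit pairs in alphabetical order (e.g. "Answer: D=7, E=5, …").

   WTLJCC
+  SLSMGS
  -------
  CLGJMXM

Step 1. [col 1: C + S ≡ M (mod 10)] several values work for M in column 1 (C + S ≡ M (mod 10), carry-in 0); try M=9 ⇒ M=9.
Step 2. [col 1: C + S ≡ M (mod 10)] column 1 (C + S ≡ M (mod 10), carry-in 0) doesn't pin C yet; pick C=1 and continue, so C=1.
Step 3. [col 1: C + S ≡ M (mod 10)] from column 1 (C=1, M=9, carry-in 0, digits 1,9 already taken and all letters distinct): S must equal 8, so S=8.
Step 4. [col 2: C + G ≡ X (mod 10)] no forcing yet in column 2 (carry-in 0); X=7 is free and consistent — try it, so X=7.
Step 5. [col 2: C + G ≡ X (mod 10)] column 2 reads C+G+carry(0)=X with C=1, X=7; with digits 1,7,8,9 already taken and all letters distinct, the only value for G is 6, so G=6.
Step 6. [col 3: J + M ≡ M (mod 10)] from column 3 (M=9, carry-in 0, digits 1,6,7,8,9 already taken and all letters distinct): J must equal 0, so J=0.
Step 7. [col 4: L + S ≡ J (mod 10)] in column 4 we have L+S≡J with carry-in 0; given S=8, J=0 and digits 0,1,6,7,8,9 already taken and all letters distinct, that pins L to 2 ⇒ L=2.
Step 8. [col 5: T + L ≡ G (mod 10)] column 5 reads T+L+carry(1)=G with L=2, G=6; with digits 0,1,2,6,7,8,9 already taken and all letters distinct, the only value for T is 3 ⇒ T=3.
Step 9. [col 6: W + S ≡ L (mod 10)] column 6: given S=8, L=2, carry-in 0, and digits 0,1,2,3,6,7,8,9 already taken and all letters distinct, W+S≡L (mod 10) forces W=4, so W=4.

Answer: C=1, G=6, J=0, L=2, M=9, S=8, T=3, W=4, X=7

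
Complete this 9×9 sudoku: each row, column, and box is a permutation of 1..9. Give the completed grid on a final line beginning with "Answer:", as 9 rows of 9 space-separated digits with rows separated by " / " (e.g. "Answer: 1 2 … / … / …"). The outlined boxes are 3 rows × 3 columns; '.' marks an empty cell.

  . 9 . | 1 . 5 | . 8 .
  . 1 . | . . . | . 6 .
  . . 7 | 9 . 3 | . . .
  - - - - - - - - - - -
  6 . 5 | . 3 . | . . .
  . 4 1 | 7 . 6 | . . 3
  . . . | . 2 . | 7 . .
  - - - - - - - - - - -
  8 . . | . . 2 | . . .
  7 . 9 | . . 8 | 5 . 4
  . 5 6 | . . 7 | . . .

Step 1. [r2c6∈{4}] r2c6's peers cover all but 4. So r2c6=4.
Step 2. [r9c1∈{1,2,3,4}] in col 1, 1 fits only at r9c1, so r9c1=1.
Step 3. [r7c7∈{1,3,6,9}] in col 7, 6 fits only at r7c7 ⇒ r7c7=6.
Step 4. [r2c4∈{2,8}] 2 has one home in col 4: r2c4. So r2c4=2.
Step 5. [r1c3∈{2,3,4}] col 3 places 2 nowhere but r1c3, so r1c3=2.
Step 6. [r7c2∈{3}] only 3 remains possible at r7c2, so r7c2=3.
Step 7. [r6c2∈{8}] only 8 remains possible at r6c2. So r6c2=8.
Step 8. [r4c4∈{4,8}] r4c4 is the only open cell in col 4 admitting 8 ⇒ r4c4=8.
Step 9. [r5c1∈{2,9}] 2 has one home in col 1: r5c1 ⇒ r5c1=2.
Step 10. [r6c1∈{3,9}] col 1 places 9 nowhere but r6c1. So r6c1=9.
Step 11. [r4c6∈{1,9}] across col 6, 9 lands solely at r4c6. So r4c6=9.
Step 12. [r6c4∈{4,5}] across box 5, 4 lands solely at r6c4, so r6c4=4.
Step 13. [r9c9∈{2,8,9}] in col 9, 8 fits only at r9c9. So r9c9=8.
Step 14. [r7c8∈{1,7,9}] in col 8, 7 fits only at r7c8 ⇒ r7c8=7.
Step 15. [r1c5∈{6,7}] 6 has one home in row 1: r1c5, so r1c5=6.
Step 16. [r9c4∈{3}] only 3 remains possible at r9c4, so r9c4=3.
Step 17. [r9c5∈{4,9}] row 9 places 4 nowhere but r9c5. So r9c5=4.
Step 18. [r7c5∈{1,5,9}] 9 has one home in col 5: r7c5, so r7c5=9.
Step 19. [r7c9∈{1}] r7c9 has the single candidate 1. So r7c9=1.
Step 20. [r2c9∈{5,7,9}] 9 has one home in col 9: r2c9 ⇒ r2c9=9.
Step 21. [r4c9∈{2}] nothing but 2 survives at r4c9, so r4c9=2.
Step 22. [r2c7∈{3}] only 3 remains possible at r2c7, so r2c7=3.
Step 23. [r1c7∈{4}] r1c7's peers cover all but 4 ⇒ r1c7=4.
Step 24. [r4c7∈{1}] nothing but 1 survives at r4c7, so r4c7=1.
Step 25. [r3c9∈{5}] only 5 remains possible at r3c9, so r3c9=5.
Step 26. [r3c7∈{2}] only 2 remains possible at r3c7, so r3c7=2.
Step 27. [r9c8∈{2,9}] row 9 places 2 nowhere but r9c8 ⇒ r9c8=2.
Step 28. [r5c8∈{5,9}] r5c8 is the only open cell in col 8 admitting 9. So r5c8=9.
Step 29. [r2c5∈{7,8}] in row 2, 7 fits only at r2c5. So r2c5=7.
Step 30. [r8c4∈{6}] only 6 remains possible at r8c4. So r8c4=6.
Step 31. [r8c2∈{2}] r8c2 has the single candidate 2, so r8c2=2.
Step 32. [r4c2∈{7}] only 7 remains possible at r4c2, so r4c2=7.
Step 33. [r6c6∈{1}] r6c6's peers cover all but 1. So r6c6=1.
Step 34. [r1c9∈{7}] nothing but 7 survives at r1c9. So r1c9=7.
Step 35. [r6c3∈{3}] r6c3 has the single candidate 3 ⇒ r6c3=3.
Step 36. [r5c5∈{5}] r5c5's peers cover all but 5. So r5c5=5.
Step 37. [r1c1∈{3}] r1c1 has the single candidate 3, so r1c1=3.
Step 38. [r9c7∈{9}] only 9 remains possible at r9c7, so r9c7=9.
Step 39. [r2c3∈{8}] r2c3's peers cover all but 8. So r2c3=8.
Step 40. [r8c5∈{1}] nothing but 1 survives at r8c5, so r8c5=1.
Step 41. [r3c8∈{1}] r3c8 has the single candidate 1, so r3c8=1.
Step 42. [r8c8∈{3}] only 3 remains possible at r8c8, so r8c8=3.
Step 43. [r2c1∈{5}] r2c1's peers cover all but 5. So r2c1=5.
Step 44. [r7c4∈{5}] r7c4 has the single candidate 5, so r7c4=5.
Step 45. [r6c9∈{6}] r6c9 is down to just 6, so r6c9=6.
Step 46. [r4c8∈{4}] r4c8's peers cover all but 4. So r4c8=4.
Step 47. [r7c3∈{4}] nothing but 4 survives at r7c3, so r7c3=4.
Step 48. [r3c5∈{8}] r3c5's peers cover all but 8, so r3c5=8.
Step 49. [r5c7∈{8}] only 8 remains possible at r5c7, so r5c7=8.
Step 50. [r3c2∈{6}] r3c2 is down to just 6. So r3c2=6.
Step 51. [r3c1∈{4}] r3c1's peers cover all but 4. So r3c1=4.
Step 52. [r6c8∈{5}] r6c8 is down to just 5, so r6c8=5.

Answer: 3 9 2 1 6 5 4 8 7 / 5 1 8 2 7 4 3 6 9 / 4 6 7 9 8 3 2 1 5 / 6 7 5 8 3 9 1 4 2 / 2 4 1 7 5 6 8 9 3 / 9 8 3 4 2 1 7 5 6 / 8 3 4 5 9 2 6 7 1 / 7 2 9 6 1 8 5 3 4 / 1 5 6 3 4 7 9 2 8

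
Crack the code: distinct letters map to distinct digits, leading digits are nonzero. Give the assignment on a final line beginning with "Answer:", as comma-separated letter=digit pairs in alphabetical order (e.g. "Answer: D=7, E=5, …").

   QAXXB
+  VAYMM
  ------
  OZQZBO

Step 1. [col 1: B + M ≡ O (mod 10)] no forcing yet in column 1 (carry-in 0); M=4 is free and consistent — try it. So M=4.
Step 2. [col 1: B + M ≡ O (mod 10)] several values work for B in column 1 (B + M ≡ O (mod 10), carry-in 0); try B=7, so B=7.
Step 3. [col 1: B + M ≡ O (mod 10)] column 1 reads B+M+carry(0)=O with B=7, M=4; with digits 4,7 already taken and all letters distinct, the only value for O is 1. So O=1.
Step 4. [col 2: X + M ≡ B (mod 10)] column 2: given M=4, B=7, carry-in 1, and digits 1,4,7 already taken and all letters distinct, X+M≡B (mod 10) forces X=2, so X=2.
Step 5. [col 3: X + Y ≡ Z (mod 10)] no forcing yet in column 3 (carry-in 0); Y=3 is free and consistent — try it ⇒ Y=3.
Step 6. [col 3: X + Y ≡ Z (mod 10)] column 3 reads X+Y+carry(0)=Z with X=2, Y=3; with digits 1,2,3,4,7 already taken and all letters distinct, the only value for Z is 5, so Z=5.
Step 7. [col 4: A + A ≡ Q (mod 10)] several values work for A in column 4 (A + A ≡ Q (mod 10), carry-in 0); try A=9, so A=9.
Step 8. [col 4: A + A ≡ Q (mod 10)] column 4 reads A+A+carry(0)=Q with A=9; with digits 1,2,3,4,5,7,9 already taken and all letters distinct, the only value for Q is 8, so Q=8.
Step 9. [col 5: Q + V ≡ Z (mod 10)] column 5 reads Q+V+carry(1)=Z with Q=8, Z=5; with digits 1,2,3,4,5,7,8,9 already taken and all letters distinct, the only value for V is 6, so V=6.

Answer: A=9, B=7, M=4, O=1, Q=8, V=6, X=2, Y=3, Z=5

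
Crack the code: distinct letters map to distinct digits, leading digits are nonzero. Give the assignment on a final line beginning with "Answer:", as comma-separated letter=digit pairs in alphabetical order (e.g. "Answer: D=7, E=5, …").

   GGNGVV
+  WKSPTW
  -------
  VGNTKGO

Step 1. [col 1: V + W ≡ O (mod 10)] several values work for W in column 1 (V + W ≡ O (mod 10), carry-in 0); try W=9, so W=9.
Step 2. [col 1: V + W ≡ O (mod 10)] no forcing yet in column 1 (carry-in 0); O=0 is free and consistent — try it, so O=0.
Step 3. [col 1: V + W ≡ O (mod 10)] from column 1 (W=9, O=0, carry-in 0, digits 0,9 already taken and all letters distinct): V must equal 1 ⇒ V=1.
Step 4. [col 2: V + T ≡ G (mod 10)] column 2 (V + T ≡ G (mod 10), carry-in 1) doesn't pin T yet; pick T=6 and continue ⇒ T=6.
Step 5. [col 2: V + T ≡ G (mod 10)] from column 2 (V=1, T=6, carry-in 1, digits 0,1,6,9 already taken and all letters distinct): G must equal 8, so G=8.
Step 6. [col 3: G + P ≡ K (mod 10)] several values work for K in column 3 (G + P ≡ K (mod 10), carry-in 0); try K=5. So K=5.
Step 7. [col 3: G + P ≡ K (mod 10)] column 3 reads G+P+carry(0)=K with G=8, K=5; with digits 0,1,5,6,8,9 already taken and all letters distinct, the only value for P is 7. So P=7.
Step 8. [col 4: N + S ≡ T (mod 10)] several values work for S in column 4 (N + S ≡ T (mod 10), carry-in 1); try S=2 ⇒ S=2.
Step 9. [col 4: N + S ≡ T (mod 10)] column 4 reads N+S+carry(1)=T with S=2, T=6; with digits 0,1,2,5,6,7,8,9 already taken and all letters distinct, the only value for N is 3, so N=3.

Answer: G=8, K=5, N=3, O=0, P=7, S=2, T=6, V=1, W=9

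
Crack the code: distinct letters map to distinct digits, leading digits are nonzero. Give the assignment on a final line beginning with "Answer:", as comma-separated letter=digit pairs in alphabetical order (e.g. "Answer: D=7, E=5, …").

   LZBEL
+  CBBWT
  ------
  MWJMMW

Step 1. [col 1: L + T ≡ W (mod 10)] T=9 is one option consistent with column 1 (L + T ≡ W (mod 10), carry-in 0) — take it, so T=9.
Step 2. [M] the sum has 6 digits but both addends have 5; that extra leading digit M is the final carry, namely 1, so M=1.
Step 3. [col 1: L + T ≡ W (mod 10)] no forcing yet in column 1 (carry-in 0); L=4 is free and consistent — try it, so L=4.
Step 4. [col 1: L + T ≡ W (mod 10)] column 1: given L=4, T=9, carry-in 0, and digits 1,4,9 already taken and all letters distinct, L+T≡W (mod 10) forces W=3 ⇒ W=3.
Step 5. [col 2: E + W ≡ M (mod 10)] from column 2 (W=3, M=1, carry-in 1, digits 1,3,4,9 already taken and all letters distinct): E must equal 7 ⇒ E=7.
Step 6. [col 3: B + B ≡ M (mod 10)] no forcing yet in column 3 (carry-in 1); B=5 is free and consistent — try it, so B=5.
Step 7. [col 4: Z + B ≡ J (mod 10)] several values work for J in column 4 (Z + B ≡ J (mod 10), carry-in 1); try J=2. So J=2.
Step 8. [col 4: Z + B ≡ J (mod 10)] column 4: given B=5, J=2, carry-in 1, and digits 1,2,3,4,5,7,9 already taken and all letters distinct, Z+B≡J (mod 10) forces Z=6 ⇒ Z=6.
Step 9. [col 5: L + C ≡ W (mod 10)] in column 5 we have L+C≡W with carry-in 1; given L=4, W=3 and digits 1,2,3,4,5,6,7,9 already taken and all letters distinct, that pins C to 8, so C=8.

Answer: B=5, C=8, E=7, J=2, L=4, M=1, T=9, W=3, Z=6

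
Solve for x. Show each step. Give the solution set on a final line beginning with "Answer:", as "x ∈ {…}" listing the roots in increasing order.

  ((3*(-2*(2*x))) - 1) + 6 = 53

Step 1. [((3*(-2*(2*x))) - 1) + 6 = 53] subtract 6: x sits inside (… + 6) ⇒ sub: (3*(-2*(2*x))) - 1 = 47.
Step 2. [(3*(-2*(2*x))) - 1 = 47] -1 is outermost — add 1 both sides. So sub: 3*(-2*(2*x)) = 48.
Step 3. [3*(-2*(2*x)) = 48] 3 out front; divide by 3. So div: -2*(2*x) = 16.
Step 4. [-2*(2*x) = 16] divide by the outer -2, so div: 2*x = -8.
Step 5. [2*x = -8] LHS = 2·(…); ÷2 both sides. So div: x = -4.

Answer: x ∈ {-4}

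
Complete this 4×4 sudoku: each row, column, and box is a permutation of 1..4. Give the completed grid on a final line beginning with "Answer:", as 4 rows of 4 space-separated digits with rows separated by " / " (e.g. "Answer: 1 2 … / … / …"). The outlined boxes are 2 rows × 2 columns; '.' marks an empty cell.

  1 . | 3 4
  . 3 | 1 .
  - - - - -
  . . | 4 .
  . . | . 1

Step 1. [r4c1∈{2,3,4}] in row 4, 3 fits only at r4c1, so r4c1=3.
Step 2. [r3c1∈{2}] r3c1 has the single candidate 2. So r3c1=2.
Step 3. [r3c2∈{1}] only 1 remains possible at r3c2, so r3c2=1.
Step 4. [r1c2∈{2}] r1c2 is down to just 2 ⇒ r1c2=2.
Step 5. [r4c3∈{2}] nothing but 2 survives at r4c3, so r4c3=2.
Step 6. [r2c1∈{4}] r2c1 is down to just 4 ⇒ r2c1=4.
Step 7. [r3c4∈{3}] only 3 remains possible at r3c4 ⇒ r3c4=3.
Step 8. [r2c4∈{2}] only 2 remains possible at r2c4, so r2c4=2.
Step 9. [r4c2∈{4}] r4c2 has the single candidate 4. So r4c2=4.

Answer: 1 2 3 4 / 4 3 1 2 / 2 1 4 3 / 3 4 2 1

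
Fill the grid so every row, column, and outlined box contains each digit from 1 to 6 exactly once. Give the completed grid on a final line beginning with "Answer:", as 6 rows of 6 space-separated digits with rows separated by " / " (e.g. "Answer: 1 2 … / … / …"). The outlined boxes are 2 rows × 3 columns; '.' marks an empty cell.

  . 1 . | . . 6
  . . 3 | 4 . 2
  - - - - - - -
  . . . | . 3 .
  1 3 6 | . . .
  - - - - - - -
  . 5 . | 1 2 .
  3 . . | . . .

Step 1. [r1c5∈{5}] r1c5's peers cover all but 5, so r1c5=5.
Step 2. [r5c3∈{4}] r5c3 has the single candidate 4 ⇒ r5c3=4.
Step 3. [r3c3∈{2,5}] 5 has one home in col 3: r3c3. So r3c3=5.
Step 4. [r4c5∈{4}] r4c5 is down to just 4 ⇒ r4c5=4.
Step 5. [r2c2∈{6}] r2c2's peers cover all but 6, so r2c2=6.
Step 6. [r3c2∈{2,4}] in col 2, 4 fits only at r3c2 ⇒ r3c2=4.
Step 7. [r1c3∈{2}] r1c3 is down to just 2, so r1c3=2.
Step 8. [r4c4∈{2,5}] row 4 places 2 nowhere but r4c4. So r4c4=2.
Step 9. [r6c4∈{5,6}] r6c4 is the only open cell in col 4 admitting 5 ⇒ r6c4=5.
Step 10. [r6c3∈{1}] nothing but 1 survives at r6c3, so r6c3=1.
Step 11. [r6c5∈{6}] r6c5 is down to just 6, so r6c5=6.
Step 12. [r3c4∈{6}] r3c4 has the single candidate 6, so r3c4=6.
Step 13. [r3c6∈{1}] r3c6 has the single candidate 1. So r3c6=1.
Step 14. [r2c5∈{1}] only 1 remains possible at r2c5 ⇒ r2c5=1.
Step 15. [r4c6∈{5}] only 5 remains possible at r4c6. So r4c6=5.
Step 16. [r5c6∈{3}] r5c6 has the single candidate 3. So r5c6=3.
Step 17. [r3c1∈{2}] only 2 remains possible at r3c1, so r3c1=2.
Step 18. [r6c6∈{4}] r6c6's peers cover all but 4, so r6c6=4.
Step 19. [r6c2∈{2}] nothing but 2 survives at r6c2, so r6c2=2.
Step 20. [r2c1∈{5}] r2c1 is down to just 5. So r2c1=5.
Step 21. [r1c4∈{3}] nothing but 3 survives at r1c4. So r1c4=3.
Step 22. [r5c1∈{6}] nothing but 6 survives at r5c1, so r5c1=6.
Step 23. [r1c1∈{4}] r1c1 is down to just 4. So r1c1=4.

Answer: 4 1 2 3 5 6 / 5 6 3 4 1 2 / 2 4 5 6 3 1 / 1 3 6 2 4 5 / 6 5 4 1 2 3 / 3 2 1 5 6 4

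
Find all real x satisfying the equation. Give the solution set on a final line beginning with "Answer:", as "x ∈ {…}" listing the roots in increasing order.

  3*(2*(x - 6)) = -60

Step 1. [3*(2*(x - 6)) = -60] 3 out front; divide by 3, so div: 2*(x - 6) = -20.
Step 2. [2*(x - 6) = -20] leading coefficient 2: divide by 2. So div: x - 6 = -10.
Step 3. [x - 6 = -10] peel the -6: add 6 from each side, so sub: x = -4.

Answer: x ∈ {-4}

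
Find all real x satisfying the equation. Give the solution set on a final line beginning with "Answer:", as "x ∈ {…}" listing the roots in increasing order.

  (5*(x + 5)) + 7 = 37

Step 1. [(5*(x + 5)) + 7 = 37] +7 is outermost — subtract 7 both sides, so sub: 5*(x + 5) = 30.
Step 2. [5*(x + 5) = 30] 5 out front; divide by 5 ⇒ div: x + 5 = 6.
Step 3. [x + 5 = 6] the outer +5 inverts by subtracting 5, so sub: x = 1.

Answer: x ∈ {1}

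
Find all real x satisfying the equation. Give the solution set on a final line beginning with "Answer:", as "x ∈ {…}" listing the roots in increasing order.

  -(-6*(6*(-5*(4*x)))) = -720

Step 1. [-(-6*(6*(-5*(4*x)))) = -720] leading − — multiply by −1. So neg: -6*(6*(-5*(4*x))) = 720.
Step 2. [-6*(6*(-5*(4*x))) = 720] divide by the outer -6 ⇒ div: 6*(-5*(4*x)) = -120.
Step 3. [6*(-5*(4*x)) = -120] leading coefficient 6: divide by 6. So div: -5*(4*x) = -20.
Step 4. [-5*(4*x) = -20] LHS = -5·(…); ÷-5 both sides ⇒ div: 4*x = 4.
Step 5. [4*x = 4] divide by the outer 4 ⇒ div: x = 1.

Answer: x ∈ {1}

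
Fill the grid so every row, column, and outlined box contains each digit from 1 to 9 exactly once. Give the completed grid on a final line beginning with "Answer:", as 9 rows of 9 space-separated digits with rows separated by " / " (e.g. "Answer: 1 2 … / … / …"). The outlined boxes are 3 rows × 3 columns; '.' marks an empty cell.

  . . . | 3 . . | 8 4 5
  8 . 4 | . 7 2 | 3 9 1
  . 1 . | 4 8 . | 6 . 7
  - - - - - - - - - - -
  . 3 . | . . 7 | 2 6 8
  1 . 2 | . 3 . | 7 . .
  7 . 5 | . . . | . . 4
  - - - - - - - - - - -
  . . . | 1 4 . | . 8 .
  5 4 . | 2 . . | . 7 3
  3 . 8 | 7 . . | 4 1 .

Step 1. [r4c3∈{9}] r4c3's peers cover all but 9. So r4c3=9.
Step 2. [r8c7∈{9}] r8c7's peers cover all but 9. So r8c7=9.
Step 3. [r8c5∈{6}] r8c5's peers cover all but 6 ⇒ r8c5=6.
Step 4. [r3c6∈{5,9}] row 3 places 5 nowhere but r3c6, so r3c6=5.
Step 5. [r9c6∈{9}] r9c6 is down to just 9 ⇒ r9c6=9.
Step 6. [r2c4∈{6}] r2c4 has the single candidate 6 ⇒ r2c4=6.
Step 7. [r3c1∈{2,9}] across row 3, 9 lands solely at r3c1 ⇒ r3c1=9.
Step 8. [r4c5∈{1,5}] across row 4, 1 lands solely at r4c5. So r4c5=1.
Step 9. [r7c2∈{2,6,7,9}] in row 7, 9 fits only at r7c2. So r7c2=9.
Step 10. [r1c2∈{2,6,7}] col 2 places 7 nowhere but r1c2, so r1c2=7.
Step 11. [r9c2∈{2,6}] r9c2 is the only open cell in col 2 admitting 2. So r9c2=2.
Step 12. [r7c1∈{6}] r7c1's peers cover all but 6, so r7c1=6.
Step 13. [r8c6∈{8}] nothing but 8 survives at r8c6 ⇒ r8c6=8.
Step 14. [r6c6∈{6}] r6c6 is down to just 6 ⇒ r6c6=6.
Step 15. [r6c2∈{8}] only 8 remains possible at r6c2 ⇒ r6c2=8.
Step 16. [r6c4∈{9}] r6c4's peers cover all but 9, so r6c4=9.
Step 17. [r5c8∈{5}] r5c8 has the single candidate 5 ⇒ r5c8=5.
Step 18. [r4c1∈{4}] r4c1 is down to just 4. So r4c1=4.
Step 19. [r7c3∈{7}] r7c3 is down to just 7 ⇒ r7c3=7.
Step 20. [r1c5∈{9}] nothing but 9 survives at r1c5 ⇒ r1c5=9.
Step 21. [r7c6∈{3}] r7c6 is down to just 3 ⇒ r7c6=3.
Step 22. [r3c3∈{3}] r3c3 is down to just 3 ⇒ r3c3=3.
Step 23. [r6c5∈{2}] r6c5's peers cover all but 2, so r6c5=2.
Step 24. [r4c4∈{5}] r4c4's peers cover all but 5. So r4c4=5.
Step 25. [r2c2∈{5}] only 5 remains possible at r2c2, so r2c2=5.
Step 26. [r7c7∈{5}] r7c7's peers cover all but 5. So r7c7=5.
Step 27. [r3c8∈{2}] nothing but 2 survives at r3c8 ⇒ r3c8=2.
Step 28. [r1c1∈{2}] r1c1 is down to just 2. So r1c1=2.
Step 29. [r1c3∈{6}] only 6 remains possible at r1c3, so r1c3=6.
Step 30. [r5c9∈{9}] nothing but 9 survives at r5c9, so r5c9=9.
Step 31. [r5c4∈{8}] r5c4 has the single candidate 8, so r5c4=8.
Step 32. [r7c9∈{2}] r7c9 has the single candidate 2, so r7c9=2.
Step 33. [r1c6∈{1}] nothing but 1 survives at r1c6 ⇒ r1c6=1.
Step 34. [r9c5∈{5}] r9c5's peers cover all but 5. So r9c5=5.
Step 35. [r5c2∈{6}] r5c2 has the single candidate 6, so r5c2=6.
Step 36. [r9c9∈{6}] r9c9 has the single candidate 6 ⇒ r9c9=6.
Step 37. [r6c7∈{1}] r6c7 is down to just 1 ⇒ r6c7=1.
Step 38. [r6c8∈{3}] nothing but 3 survives at r6c8, so r6c8=3.
Step 39. [r8c3∈{1}] r8c3 has the single candidate 1. So r8c3=1.
Step 40. [r5c6∈{4}] r5c6 has the single candidate 4 ⇒ r5c6=4.

Answer: 2 7 6 3 9 1 8 4 5 / 8 5 4 6 7 2 3 9 1 / 9 1 3 4 8 5 6 2 7 / 4 3 9 5 1 7 2 6 8 / 1 6 2 8 3 4 7 5 9 / 7 8 5 9 2 6 1 3 4 / 6 9 7 1 4 3 5 8 2 / 5 4 1 2 6 8 9 7 3 / 3 2 8 7 5 9 4 1 6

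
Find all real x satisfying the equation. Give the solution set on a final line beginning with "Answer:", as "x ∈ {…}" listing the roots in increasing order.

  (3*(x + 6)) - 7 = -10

Step 1. [(3*(x + 6)) - 7 = -10] the outer -7 inverts by adding 7. So sub: 3*(x + 6) = -3.
Step 2. [3*(x + 6) = -3] leading coefficient 3: divide by 3. So div: x + 6 = -1.
Step 3. [x + 6 = -1] subtract 6: x sits inside (… + 6). So sub: x = -7.

Answer: x ∈ {-7}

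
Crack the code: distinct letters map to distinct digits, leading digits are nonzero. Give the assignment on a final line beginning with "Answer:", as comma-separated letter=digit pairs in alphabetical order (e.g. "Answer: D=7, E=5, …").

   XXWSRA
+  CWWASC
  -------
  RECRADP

Step 1. [col 1: A + C ≡ P (mod 10)] A=2 is one option consistent with column 1 (A + C ≡ P (mod 10), carry-in 0) — take it, so A=2.
Step 2. [col 1: A + C ≡ P (mod 10)] P=6 is one option consistent with column 1 (A + C ≡ P (mod 10), carry-in 0) — take it ⇒ P=6.
Step 3. [R] adding two 6-digit numbers gives at most 6+1 digits, and here it does — R is that final carry and must be 1. So R=1.
Step 4. [col 1: A + C ≡ P (mod 10)] column 1 reads A+C+carry(0)=P with A=2, P=6; with digits 1,2,6 already taken and all letters distinct, the only value for C is 4 ⇒ C=4.
Step 5. [col 2: R + S ≡ D (mod 10)] column 2 (R + S ≡ D (mod 10), carry-in 0) doesn't pin D yet; pick D=0 and continue ⇒ D=0.
Step 6. [col 2: R + S ≡ D (mod 10)] column 2: given R=1, D=0, carry-in 0, and digits 0,1,2,4,6 already taken and all letters distinct, R+S≡D (mod 10) forces S=9 ⇒ S=9.
Step 7. [col 4: W + W ≡ R (mod 10)] in column 4 we have W+W≡R with carry-in 1; given R=1 and digits 0,1,2,4,6,9 already taken and all letters distinct, that pins W to 5, so W=5.
Step 8. [col 5: X + W ≡ C (mod 10)] from column 5 (W=5, C=4, carry-in 1, digits 0,1,2,4,5,6,9 already taken and all letters distinct): X must equal 8, so X=8.
Step 9. [col 6: X + C ≡ E (mod 10)] column 6 reads X+C+carry(1)=E with X=8, C=4; with digits 0,1,2,4,5,6,8,9 already taken and all letters distinct, the only value for E is 3. So E=3.

Answer: A=2, C=4, D=0, E=3, P=6, R=1, S=9, W=5, X=8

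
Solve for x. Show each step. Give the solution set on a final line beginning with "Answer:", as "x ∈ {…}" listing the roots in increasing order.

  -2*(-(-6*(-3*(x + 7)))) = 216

Step 1. [-2*(-(-6*(-3*(x + 7)))) = 216] leading coefficient -2: divide by -2 ⇒ div: -(-6*(-3*(x + 7))) = -108.
Step 2. [-(-6*(-3*(x + 7))) = -108] LHS negated; negate both sides, so neg: -6*(-3*(x + 7)) = 108.
Step 3. [-6*(-3*(x + 7)) = 108] divide by the outer -6. So div: -3*(x + 7) = -18.
Step 4. [-3*(x + 7) = -18] -3 out front; divide by -3, so div: x + 7 = 6.
Step 5. [x + 7 = 6] peel the +7: subtract 7 from each side ⇒ sub: x = -1.

Answer: x ∈ {-1}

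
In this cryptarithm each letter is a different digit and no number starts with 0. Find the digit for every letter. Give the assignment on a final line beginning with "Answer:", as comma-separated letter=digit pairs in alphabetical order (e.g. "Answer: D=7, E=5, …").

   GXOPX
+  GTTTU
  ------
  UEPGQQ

Step 1. [col 1: X + U ≡ Q (mod 10)] X=9 is one option consistent with column 1 (X + U ≡ Q (mod 10), carry-in 0) — take it ⇒ X=9.
Step 2. [col 1: X + U ≡ Q (mod 10)] column 1 (X + U ≡ Q (mod 10), carry-in 0) doesn't pin U yet; pick U=1 and continue ⇒ U=1.
Step 3. [col 1: X + U ≡ Q (mod 10)] from column 1 (X=9, U=1, carry-in 0, digits 1,9 already taken and all letters distinct): Q must equal 0. So Q=0.
Step 4. [col 2: P + T ≡ Q (mod 10)] T=5 is one option consistent with column 2 (P + T ≡ Q (mod 10), carry-in 1) — take it. So T=5.
Step 5. [col 2: P + T ≡ Q (mod 10)] in column 2 we have P+T≡Q with carry-in 1; given T=5, Q=0 and digits 0,1,5,9 already taken and all letters distinct, that pins P to 4. So P=4.
Step 6. [col 3: O + T ≡ G (mod 10)] no forcing yet in column 3 (carry-in 1); G=8 is free and consistent — try it, so G=8.
Step 7. [col 3: O + T ≡ G (mod 10)] column 3 reads O+T+carry(1)=G with T=5, G=8; with digits 0,1,4,5,8,9 already taken and all letters distinct, the only value for O is 2, so O=2.
Step 8. [col 5: G + G ≡ E (mod 10)] in column 5 we have G+G≡E with carry-in 1; given G=8 and digits 0,1,2,4,5,8,9 already taken and all letters distinct, that pins E to 7. So E=7.

Answer: E=7, G=8, O=2, P=4, Q=0, T=5, U=1, X=9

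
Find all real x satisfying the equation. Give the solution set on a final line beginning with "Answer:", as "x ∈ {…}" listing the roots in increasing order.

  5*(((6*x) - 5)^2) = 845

Step 1. [5*(((6*x) - 5)^2) = 845] 5·(inner) — divide through by 5, so div: ((6*x) - 5)^2 = 169.
Step 2. [((6*x) - 5)^2 = 169] 169 ≥ 0, LHS is (·)² — take ±√, so sqrt: (6*x) - 5 = 13 or -13.
Step 3. [(6*x) - 5 = 13 or -13] -5 is outermost — add 5 both sides ⇒ sub: 6*x = 18 or -8.
Step 4. [6*x = 18 or -8] leading coefficient 6: divide by 6. So div: x = 3 or -4/3.

Answer: x ∈ {-4/3, 3}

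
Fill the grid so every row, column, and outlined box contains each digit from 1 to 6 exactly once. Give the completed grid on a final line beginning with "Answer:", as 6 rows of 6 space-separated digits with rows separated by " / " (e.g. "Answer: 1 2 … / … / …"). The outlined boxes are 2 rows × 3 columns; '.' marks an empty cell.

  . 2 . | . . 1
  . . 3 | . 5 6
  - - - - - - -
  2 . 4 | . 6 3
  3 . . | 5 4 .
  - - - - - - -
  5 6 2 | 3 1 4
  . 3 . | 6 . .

Step 1. [r2c2∈{1,4}] col 2 places 4 nowhere but r2c2. So r2c2=4.
Step 2. [r6c3∈{1}] r6c3 is down to just 1. So r6c3=1.
Step 3. [r6c5∈{2}] nothing but 2 survives at r6c5, so r6c5=2.
Step 4. [r4c2∈{1}] nothing but 1 survives at r4c2, so r4c2=1.
Step 5. [r1c1∈{6}] r1c1 has the single candidate 6 ⇒ r1c1=6.
Step 6. [r1c5∈{3}] r1c5 is down to just 3, so r1c5=3.
Step 7. [r4c3∈{6}] r4c3's peers cover all but 6 ⇒ r4c3=6.
Step 8. [r3c4∈{1}] nothing but 1 survives at r3c4, so r3c4=1.
Step 9. [r1c4∈{4}] only 4 remains possible at r1c4, so r1c4=4.
Step 10. [r1c3∈{5}] r1c3 has the single candidate 5, so r1c3=5.
Step 11. [r6c6∈{5}] r6c6's peers cover all but 5, so r6c6=5.
Step 12. [r3c2∈{5}] r3c2 has the single candidate 5 ⇒ r3c2=5.
Step 13. [r6c1∈{4}] r6c1 is down to just 4, so r6c1=4.
Step 14. [r2c4∈{2}] r2c4 has the single candidate 2, so r2c4=2.
Step 15. [r4c6∈{2}] r4c6's peers cover all but 2 ⇒ r4c6=2.
Step 16. [r2c1∈{1}] r2c1 is down to just 1. So r2c1=1.

Answer: 6 2 5 4 3 1 / 1 4 3 2 5 6 / 2 5 4 1 6 3 / 3 1 6 5 4 2 / 5 6 2 3 1 4 / 4 3 1 6 2 5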